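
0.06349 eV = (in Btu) 9.641e-24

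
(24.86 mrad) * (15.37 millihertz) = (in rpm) 0.003649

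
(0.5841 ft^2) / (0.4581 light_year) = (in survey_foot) 4.108e-17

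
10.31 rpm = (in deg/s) 61.86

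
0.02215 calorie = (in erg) 9.268e+05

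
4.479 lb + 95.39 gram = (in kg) 2.127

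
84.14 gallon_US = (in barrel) 2.003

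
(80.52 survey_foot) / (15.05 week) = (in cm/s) 0.0002696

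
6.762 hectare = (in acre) 16.71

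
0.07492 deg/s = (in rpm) 0.01249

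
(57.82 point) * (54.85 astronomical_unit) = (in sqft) 1.802e+12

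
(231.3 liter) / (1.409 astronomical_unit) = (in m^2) 1.097e-12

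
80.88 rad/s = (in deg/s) 4634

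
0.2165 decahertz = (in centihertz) 216.5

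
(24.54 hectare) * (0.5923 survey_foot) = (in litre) 4.43e+07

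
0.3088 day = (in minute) 444.7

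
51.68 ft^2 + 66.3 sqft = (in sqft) 118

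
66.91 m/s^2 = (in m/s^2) 66.91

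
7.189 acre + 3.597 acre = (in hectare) 4.365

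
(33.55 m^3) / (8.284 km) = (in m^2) 0.00405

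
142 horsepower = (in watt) 1.059e+05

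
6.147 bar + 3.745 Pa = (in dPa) 6.147e+06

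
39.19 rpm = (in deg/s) 235.1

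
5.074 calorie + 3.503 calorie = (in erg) 3.589e+08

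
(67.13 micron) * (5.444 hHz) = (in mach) 0.0001073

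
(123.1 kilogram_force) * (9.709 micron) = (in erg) 1.172e+05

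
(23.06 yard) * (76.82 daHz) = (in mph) 3.623e+04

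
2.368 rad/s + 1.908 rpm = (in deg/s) 147.1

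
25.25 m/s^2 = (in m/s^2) 25.25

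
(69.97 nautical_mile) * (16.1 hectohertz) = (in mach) 6.127e+05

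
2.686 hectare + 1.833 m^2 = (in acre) 6.638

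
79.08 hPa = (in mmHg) 59.31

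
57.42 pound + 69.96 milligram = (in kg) 26.05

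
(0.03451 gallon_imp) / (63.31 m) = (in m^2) 2.478e-06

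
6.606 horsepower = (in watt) 4926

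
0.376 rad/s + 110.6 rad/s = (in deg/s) 6358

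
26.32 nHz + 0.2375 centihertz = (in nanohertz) 2.375e+06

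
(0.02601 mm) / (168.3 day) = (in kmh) 6.439e-12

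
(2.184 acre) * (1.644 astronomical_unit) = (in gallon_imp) 4.781e+17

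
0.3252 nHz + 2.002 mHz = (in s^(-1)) 0.002002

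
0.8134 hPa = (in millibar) 0.8134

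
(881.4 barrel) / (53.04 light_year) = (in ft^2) 3.006e-15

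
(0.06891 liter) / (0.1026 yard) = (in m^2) 0.0007345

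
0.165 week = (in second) 9.979e+04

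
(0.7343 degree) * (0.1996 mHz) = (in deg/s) 0.0001466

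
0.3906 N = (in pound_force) 0.08781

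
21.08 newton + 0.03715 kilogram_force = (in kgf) 2.187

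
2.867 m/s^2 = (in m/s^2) 2.867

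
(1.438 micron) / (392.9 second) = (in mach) 1.075e-11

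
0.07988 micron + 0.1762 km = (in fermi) 1.762e+17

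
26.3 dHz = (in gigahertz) 2.63e-09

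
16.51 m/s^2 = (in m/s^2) 16.51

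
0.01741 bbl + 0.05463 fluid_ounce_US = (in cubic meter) 0.00277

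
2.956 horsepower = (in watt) 2204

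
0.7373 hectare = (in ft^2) 7.936e+04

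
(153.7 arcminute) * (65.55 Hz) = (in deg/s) 167.9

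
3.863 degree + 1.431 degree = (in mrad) 92.4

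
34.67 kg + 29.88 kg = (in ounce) 2277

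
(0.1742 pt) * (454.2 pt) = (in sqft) 0.000106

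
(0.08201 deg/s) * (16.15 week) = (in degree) 8.01e+05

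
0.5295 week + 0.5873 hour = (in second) 3.224e+05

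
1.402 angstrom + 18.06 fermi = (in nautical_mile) 7.571e-14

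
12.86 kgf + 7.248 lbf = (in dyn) 1.584e+07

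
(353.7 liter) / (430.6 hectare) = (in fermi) 8.214e+07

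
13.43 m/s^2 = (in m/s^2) 13.43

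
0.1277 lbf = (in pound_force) 0.1277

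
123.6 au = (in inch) 7.28e+14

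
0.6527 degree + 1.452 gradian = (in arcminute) 117.6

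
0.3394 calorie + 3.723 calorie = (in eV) 1.061e+20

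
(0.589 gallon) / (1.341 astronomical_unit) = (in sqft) 1.196e-13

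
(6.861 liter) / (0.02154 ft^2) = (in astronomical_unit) 2.292e-11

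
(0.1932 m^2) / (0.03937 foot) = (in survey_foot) 52.82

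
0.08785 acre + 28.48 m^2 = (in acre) 0.09489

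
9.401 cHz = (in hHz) 0.0009401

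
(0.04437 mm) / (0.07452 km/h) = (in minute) 3.572e-05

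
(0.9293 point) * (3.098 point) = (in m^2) 3.583e-07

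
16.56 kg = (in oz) 584.1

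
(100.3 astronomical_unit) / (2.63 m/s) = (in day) 6.603e+07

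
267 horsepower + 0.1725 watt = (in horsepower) 267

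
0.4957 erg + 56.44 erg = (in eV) 3.554e+13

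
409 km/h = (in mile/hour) 254.1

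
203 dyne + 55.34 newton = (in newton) 55.34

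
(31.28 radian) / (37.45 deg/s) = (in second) 47.86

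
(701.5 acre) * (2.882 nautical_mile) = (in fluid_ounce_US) 5.124e+14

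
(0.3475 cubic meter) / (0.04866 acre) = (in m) 0.001765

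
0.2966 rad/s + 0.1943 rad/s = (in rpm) 4.688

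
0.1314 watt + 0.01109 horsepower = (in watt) 8.401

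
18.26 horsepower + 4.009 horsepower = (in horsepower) 22.27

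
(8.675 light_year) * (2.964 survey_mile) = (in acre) 9.674e+16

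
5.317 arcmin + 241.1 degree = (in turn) 0.67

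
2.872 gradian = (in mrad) 45.11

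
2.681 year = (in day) 978.6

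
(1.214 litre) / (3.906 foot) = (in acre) 2.52e-07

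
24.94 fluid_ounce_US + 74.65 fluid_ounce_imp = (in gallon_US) 0.7552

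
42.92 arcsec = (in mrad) 0.2081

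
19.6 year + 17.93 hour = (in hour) 1.717e+05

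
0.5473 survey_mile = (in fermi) 8.808e+17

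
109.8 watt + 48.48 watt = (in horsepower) 0.2123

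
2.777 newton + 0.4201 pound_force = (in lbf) 1.044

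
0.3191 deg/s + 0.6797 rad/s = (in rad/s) 0.6853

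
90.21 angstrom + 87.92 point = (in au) 2.073e-13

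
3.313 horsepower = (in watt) 2471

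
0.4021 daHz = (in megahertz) 4.021e-06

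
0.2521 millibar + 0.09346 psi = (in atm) 0.006608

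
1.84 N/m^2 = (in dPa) 18.4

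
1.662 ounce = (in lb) 0.1039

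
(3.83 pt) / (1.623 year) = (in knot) 5.131e-11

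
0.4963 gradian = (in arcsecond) 1608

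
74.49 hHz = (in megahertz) 0.007449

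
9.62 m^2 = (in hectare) 0.000962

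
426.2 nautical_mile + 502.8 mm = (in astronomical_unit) 5.276e-06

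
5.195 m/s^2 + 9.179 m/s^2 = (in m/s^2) 14.37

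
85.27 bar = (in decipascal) 8.527e+07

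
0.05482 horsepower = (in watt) 40.88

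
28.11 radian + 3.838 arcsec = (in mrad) 2.811e+04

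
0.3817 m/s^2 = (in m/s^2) 0.3817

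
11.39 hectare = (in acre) 28.15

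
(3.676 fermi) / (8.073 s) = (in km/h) 1.639e-15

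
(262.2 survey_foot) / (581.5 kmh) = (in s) 0.4948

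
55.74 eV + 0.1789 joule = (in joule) 0.1789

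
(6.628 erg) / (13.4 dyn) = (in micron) 4946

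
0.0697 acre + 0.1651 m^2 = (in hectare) 0.02822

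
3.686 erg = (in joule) 3.686e-07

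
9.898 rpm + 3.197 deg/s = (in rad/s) 1.092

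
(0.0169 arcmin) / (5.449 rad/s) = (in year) 2.861e-14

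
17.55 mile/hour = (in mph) 17.55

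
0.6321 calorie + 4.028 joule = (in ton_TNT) 1.595e-09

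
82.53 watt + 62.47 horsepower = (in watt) 4.667e+04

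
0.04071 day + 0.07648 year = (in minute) 4.026e+04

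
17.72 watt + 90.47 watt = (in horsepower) 0.1451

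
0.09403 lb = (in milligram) 4.265e+04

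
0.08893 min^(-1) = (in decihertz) 0.01482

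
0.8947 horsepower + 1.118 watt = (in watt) 668.3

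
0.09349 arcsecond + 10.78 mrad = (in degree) 0.6177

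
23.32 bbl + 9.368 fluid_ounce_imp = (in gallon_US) 979.5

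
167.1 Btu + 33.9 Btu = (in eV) 1.324e+24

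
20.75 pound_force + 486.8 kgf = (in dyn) 4.866e+08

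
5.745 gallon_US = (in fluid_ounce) 735.4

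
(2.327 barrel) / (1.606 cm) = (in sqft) 248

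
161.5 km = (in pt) 4.578e+08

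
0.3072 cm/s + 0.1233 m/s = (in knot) 0.2456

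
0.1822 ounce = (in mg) 5165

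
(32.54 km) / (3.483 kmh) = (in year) 0.001066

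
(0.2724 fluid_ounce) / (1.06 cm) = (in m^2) 0.00076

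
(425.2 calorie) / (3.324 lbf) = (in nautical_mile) 0.06497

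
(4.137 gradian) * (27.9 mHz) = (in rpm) 0.01731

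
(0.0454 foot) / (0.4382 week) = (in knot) 1.015e-07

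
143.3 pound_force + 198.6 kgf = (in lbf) 581.1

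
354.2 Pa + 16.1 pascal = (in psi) 0.05371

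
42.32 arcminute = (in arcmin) 42.32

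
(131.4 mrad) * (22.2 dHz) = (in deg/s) 16.71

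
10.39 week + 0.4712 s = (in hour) 1746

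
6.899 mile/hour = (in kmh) 11.1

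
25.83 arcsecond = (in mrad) 0.1252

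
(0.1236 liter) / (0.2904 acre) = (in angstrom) 1052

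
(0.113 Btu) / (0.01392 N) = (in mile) 5.322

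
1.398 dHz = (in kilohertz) 0.0001398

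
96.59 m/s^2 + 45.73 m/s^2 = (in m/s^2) 142.3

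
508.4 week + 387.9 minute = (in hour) 8.542e+04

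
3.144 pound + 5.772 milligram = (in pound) 3.144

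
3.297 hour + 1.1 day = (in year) 0.00339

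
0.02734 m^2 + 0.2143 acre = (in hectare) 0.08673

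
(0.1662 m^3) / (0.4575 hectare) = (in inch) 0.00143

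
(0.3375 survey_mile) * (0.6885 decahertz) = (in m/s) 3740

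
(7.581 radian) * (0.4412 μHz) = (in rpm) 3.194e-05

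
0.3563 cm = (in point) 10.1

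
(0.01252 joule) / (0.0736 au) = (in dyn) 1.137e-07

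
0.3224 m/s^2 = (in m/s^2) 0.3224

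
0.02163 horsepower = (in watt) 16.13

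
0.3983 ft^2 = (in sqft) 0.3983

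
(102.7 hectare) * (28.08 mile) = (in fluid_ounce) 1.569e+15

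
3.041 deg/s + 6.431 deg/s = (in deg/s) 9.472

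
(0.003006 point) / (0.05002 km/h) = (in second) 7.632e-05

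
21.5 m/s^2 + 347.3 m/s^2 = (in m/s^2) 368.8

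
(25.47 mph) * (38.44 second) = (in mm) 4.377e+05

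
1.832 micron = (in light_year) 1.936e-22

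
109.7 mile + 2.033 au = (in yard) 3.326e+11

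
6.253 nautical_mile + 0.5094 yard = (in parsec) 3.753e-13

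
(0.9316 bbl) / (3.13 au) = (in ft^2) 3.405e-12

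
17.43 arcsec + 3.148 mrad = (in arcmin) 11.11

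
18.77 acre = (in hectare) 7.596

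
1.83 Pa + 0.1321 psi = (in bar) 0.009126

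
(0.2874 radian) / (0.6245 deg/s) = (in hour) 0.007324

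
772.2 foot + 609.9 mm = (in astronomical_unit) 1.577e-09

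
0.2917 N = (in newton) 0.2917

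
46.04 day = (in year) 0.1261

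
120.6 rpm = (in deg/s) 723.6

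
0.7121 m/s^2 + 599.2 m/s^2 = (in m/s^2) 599.9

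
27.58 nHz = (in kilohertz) 2.758e-11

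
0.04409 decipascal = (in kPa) 4.409e-06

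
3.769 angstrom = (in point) 1.068e-06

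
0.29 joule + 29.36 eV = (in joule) 0.29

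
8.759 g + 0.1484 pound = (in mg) 7.607e+04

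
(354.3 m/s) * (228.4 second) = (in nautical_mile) 43.69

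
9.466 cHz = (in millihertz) 94.66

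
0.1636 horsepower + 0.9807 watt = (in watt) 123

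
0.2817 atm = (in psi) 4.14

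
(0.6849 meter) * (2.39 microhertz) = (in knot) 3.182e-06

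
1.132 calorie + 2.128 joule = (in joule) 6.864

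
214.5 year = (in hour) 1.879e+06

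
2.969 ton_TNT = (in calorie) 2.969e+09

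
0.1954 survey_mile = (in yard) 343.9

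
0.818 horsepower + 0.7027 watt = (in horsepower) 0.8189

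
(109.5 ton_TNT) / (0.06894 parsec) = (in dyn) 21.54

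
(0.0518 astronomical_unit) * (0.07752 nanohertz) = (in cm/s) 60.07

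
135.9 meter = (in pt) 3.852e+05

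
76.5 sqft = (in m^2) 7.107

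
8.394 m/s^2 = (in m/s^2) 8.394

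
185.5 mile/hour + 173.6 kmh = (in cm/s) 1.311e+04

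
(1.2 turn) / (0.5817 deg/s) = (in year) 2.355e-05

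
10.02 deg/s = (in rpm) 1.67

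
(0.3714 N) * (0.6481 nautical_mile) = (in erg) 4.458e+09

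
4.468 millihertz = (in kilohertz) 4.468e-06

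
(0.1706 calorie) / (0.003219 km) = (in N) 0.2217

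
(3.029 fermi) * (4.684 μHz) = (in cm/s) 1.419e-18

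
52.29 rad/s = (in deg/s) 2996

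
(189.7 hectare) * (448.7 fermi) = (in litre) 0.0008512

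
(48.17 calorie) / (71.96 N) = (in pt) 7939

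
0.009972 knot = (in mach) 1.507e-05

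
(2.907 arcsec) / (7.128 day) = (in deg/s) 1.311e-09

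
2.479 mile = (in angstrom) 3.99e+13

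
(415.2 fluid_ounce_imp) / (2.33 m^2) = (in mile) 3.146e-06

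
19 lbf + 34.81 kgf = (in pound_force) 95.74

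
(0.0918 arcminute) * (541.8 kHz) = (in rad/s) 14.47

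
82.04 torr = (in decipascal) 1.094e+05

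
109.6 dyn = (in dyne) 109.6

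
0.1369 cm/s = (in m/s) 0.001369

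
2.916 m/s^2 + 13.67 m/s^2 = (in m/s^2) 16.59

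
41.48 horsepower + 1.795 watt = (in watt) 3.093e+04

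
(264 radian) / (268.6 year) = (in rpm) 2.976e-07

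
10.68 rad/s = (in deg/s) 611.9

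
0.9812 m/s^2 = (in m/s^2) 0.9812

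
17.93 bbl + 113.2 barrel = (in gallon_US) 5507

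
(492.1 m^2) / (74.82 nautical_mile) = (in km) 3.551e-06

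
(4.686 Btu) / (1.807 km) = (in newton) 2.736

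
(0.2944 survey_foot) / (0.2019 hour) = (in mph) 0.0002762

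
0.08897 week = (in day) 0.6228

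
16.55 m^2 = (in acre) 0.00409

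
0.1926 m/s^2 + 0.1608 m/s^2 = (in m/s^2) 0.3534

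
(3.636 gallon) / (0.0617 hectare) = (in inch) 0.0008782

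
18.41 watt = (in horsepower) 0.02469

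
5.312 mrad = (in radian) 0.005312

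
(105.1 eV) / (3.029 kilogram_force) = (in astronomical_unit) 3.789e-30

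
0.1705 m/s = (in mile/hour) 0.3814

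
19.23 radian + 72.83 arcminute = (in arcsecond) 3.971e+06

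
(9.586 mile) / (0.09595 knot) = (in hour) 86.82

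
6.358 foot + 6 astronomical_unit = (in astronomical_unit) 6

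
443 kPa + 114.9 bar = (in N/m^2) 1.193e+07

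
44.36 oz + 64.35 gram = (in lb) 2.914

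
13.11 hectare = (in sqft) 1.411e+06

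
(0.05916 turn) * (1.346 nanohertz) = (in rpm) 4.778e-09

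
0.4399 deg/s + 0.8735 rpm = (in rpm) 0.9468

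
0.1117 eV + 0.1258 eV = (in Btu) 3.607e-23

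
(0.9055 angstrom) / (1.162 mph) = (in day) 2.018e-15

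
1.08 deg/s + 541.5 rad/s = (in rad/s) 541.5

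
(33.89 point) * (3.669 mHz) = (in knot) 8.527e-05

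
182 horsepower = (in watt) 1.357e+05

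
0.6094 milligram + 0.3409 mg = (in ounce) 3.352e-05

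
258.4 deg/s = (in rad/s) 4.51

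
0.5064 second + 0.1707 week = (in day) 1.195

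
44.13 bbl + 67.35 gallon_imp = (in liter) 7322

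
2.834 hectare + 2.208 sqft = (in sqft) 3.051e+05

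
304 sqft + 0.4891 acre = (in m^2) 2008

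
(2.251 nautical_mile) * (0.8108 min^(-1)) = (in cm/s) 5634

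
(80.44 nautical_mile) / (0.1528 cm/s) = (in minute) 1.625e+06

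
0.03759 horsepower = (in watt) 28.03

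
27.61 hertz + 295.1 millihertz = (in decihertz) 279.1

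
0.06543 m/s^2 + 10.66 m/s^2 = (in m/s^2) 10.73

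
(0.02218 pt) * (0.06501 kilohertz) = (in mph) 0.001138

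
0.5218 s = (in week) 8.628e-07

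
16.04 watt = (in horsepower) 0.02151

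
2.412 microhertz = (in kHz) 2.412e-09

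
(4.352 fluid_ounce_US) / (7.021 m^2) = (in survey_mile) 1.139e-08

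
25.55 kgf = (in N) 250.6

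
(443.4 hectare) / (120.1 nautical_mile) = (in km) 0.01993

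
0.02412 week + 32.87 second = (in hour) 4.061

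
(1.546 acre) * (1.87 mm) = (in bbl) 73.59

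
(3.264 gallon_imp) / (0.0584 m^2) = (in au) 1.698e-12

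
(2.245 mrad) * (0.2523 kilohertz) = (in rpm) 5.409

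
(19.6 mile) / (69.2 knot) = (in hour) 0.2461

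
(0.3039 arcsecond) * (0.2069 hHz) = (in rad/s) 3.048e-05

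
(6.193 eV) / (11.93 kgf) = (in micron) 8.481e-15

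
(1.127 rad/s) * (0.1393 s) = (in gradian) 9.994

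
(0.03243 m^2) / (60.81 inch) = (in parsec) 6.804e-19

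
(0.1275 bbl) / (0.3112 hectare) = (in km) 6.514e-09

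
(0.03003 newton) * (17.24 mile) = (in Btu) 0.7897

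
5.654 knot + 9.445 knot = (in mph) 17.38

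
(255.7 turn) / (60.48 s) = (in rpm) 253.7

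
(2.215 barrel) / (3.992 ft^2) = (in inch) 37.38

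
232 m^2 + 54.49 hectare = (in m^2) 5.451e+05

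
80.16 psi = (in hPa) 5527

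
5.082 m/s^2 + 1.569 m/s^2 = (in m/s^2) 6.651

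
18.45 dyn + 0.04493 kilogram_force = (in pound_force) 0.0991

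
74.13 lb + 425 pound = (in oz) 7986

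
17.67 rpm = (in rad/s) 1.85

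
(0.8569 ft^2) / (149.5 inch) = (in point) 59.43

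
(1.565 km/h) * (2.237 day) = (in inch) 3.308e+06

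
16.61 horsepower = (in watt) 1.239e+04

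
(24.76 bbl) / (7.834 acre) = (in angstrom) 1.242e+06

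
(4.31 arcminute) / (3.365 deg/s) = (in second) 0.02135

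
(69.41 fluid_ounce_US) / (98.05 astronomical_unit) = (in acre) 3.458e-20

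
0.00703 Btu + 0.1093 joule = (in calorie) 1.799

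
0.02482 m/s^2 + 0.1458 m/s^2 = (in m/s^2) 0.1706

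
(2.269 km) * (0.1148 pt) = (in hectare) 9.189e-06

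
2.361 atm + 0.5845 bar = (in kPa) 297.7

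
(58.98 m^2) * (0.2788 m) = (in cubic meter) 16.44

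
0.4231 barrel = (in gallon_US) 17.77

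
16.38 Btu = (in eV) 1.079e+23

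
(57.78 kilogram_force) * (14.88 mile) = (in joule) 1.357e+07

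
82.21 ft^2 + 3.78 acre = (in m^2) 1.53e+04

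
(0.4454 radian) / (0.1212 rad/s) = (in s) 3.675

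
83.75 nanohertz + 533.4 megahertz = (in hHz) 5.334e+06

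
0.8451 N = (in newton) 0.8451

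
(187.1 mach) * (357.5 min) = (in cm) 1.367e+11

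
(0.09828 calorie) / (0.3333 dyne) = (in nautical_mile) 66.62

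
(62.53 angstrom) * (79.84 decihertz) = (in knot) 9.704e-08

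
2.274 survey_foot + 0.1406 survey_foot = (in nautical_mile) 0.0003974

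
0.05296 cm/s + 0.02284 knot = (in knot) 0.02387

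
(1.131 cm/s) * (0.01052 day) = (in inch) 404.7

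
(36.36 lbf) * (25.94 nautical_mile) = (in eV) 4.85e+25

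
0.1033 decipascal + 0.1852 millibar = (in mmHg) 0.139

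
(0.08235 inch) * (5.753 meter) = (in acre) 2.974e-06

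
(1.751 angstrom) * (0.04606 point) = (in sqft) 3.063e-14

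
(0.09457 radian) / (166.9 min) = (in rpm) 9.018e-05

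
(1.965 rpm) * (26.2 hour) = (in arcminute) 6.672e+07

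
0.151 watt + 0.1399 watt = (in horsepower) 0.0003901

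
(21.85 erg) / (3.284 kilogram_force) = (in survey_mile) 4.216e-11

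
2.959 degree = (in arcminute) 177.5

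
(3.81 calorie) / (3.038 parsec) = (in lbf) 3.823e-17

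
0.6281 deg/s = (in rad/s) 0.01096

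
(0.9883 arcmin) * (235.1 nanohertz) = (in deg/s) 3.872e-09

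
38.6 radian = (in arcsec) 7.962e+06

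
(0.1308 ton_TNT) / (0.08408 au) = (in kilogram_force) 0.004437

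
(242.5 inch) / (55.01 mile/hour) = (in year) 7.942e-09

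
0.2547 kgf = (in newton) 2.498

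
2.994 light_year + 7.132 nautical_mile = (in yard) 3.098e+16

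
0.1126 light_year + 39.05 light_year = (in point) 1.05e+21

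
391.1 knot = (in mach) 0.5909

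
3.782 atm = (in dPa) 3.832e+06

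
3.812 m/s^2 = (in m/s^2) 3.812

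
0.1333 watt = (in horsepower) 0.0001788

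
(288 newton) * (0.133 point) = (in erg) 1.351e+05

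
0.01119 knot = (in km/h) 0.02072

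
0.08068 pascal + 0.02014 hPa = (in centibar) 0.002095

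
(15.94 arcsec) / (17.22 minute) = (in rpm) 7.142e-07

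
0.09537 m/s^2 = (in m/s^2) 0.09537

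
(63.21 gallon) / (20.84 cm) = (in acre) 0.0002837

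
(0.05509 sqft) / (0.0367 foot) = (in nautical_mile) 0.000247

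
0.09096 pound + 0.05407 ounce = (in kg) 0.04279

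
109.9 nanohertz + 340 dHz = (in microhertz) 3.4e+07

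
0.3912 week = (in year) 0.007502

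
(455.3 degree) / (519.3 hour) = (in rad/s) 4.251e-06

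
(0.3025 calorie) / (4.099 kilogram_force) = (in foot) 0.1033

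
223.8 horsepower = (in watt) 1.669e+05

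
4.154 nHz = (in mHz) 4.154e-06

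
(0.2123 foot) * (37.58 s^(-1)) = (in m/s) 2.432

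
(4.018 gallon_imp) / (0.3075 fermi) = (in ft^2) 6.394e+14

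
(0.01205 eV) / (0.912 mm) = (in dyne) 2.117e-13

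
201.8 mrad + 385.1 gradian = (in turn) 0.9949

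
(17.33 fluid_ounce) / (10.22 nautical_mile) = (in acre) 6.691e-12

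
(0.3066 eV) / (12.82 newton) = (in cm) 3.832e-19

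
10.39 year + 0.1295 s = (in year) 10.39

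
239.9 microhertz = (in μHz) 239.9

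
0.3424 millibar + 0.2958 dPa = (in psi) 0.00497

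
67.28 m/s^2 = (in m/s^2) 67.28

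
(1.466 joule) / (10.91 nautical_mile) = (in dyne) 7.256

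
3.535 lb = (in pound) 3.535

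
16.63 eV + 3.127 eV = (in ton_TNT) 7.566e-28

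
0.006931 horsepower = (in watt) 5.168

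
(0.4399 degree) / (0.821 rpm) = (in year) 2.832e-09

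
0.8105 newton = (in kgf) 0.08265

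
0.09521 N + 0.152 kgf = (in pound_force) 0.3565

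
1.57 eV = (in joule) 2.515e-19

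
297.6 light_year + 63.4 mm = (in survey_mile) 1.749e+15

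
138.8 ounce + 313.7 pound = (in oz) 5158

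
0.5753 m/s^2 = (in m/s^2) 0.5753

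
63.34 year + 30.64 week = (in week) 3333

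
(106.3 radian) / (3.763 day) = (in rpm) 0.003122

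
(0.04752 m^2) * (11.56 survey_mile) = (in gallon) 2.335e+05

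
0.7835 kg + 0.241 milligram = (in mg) 7.835e+05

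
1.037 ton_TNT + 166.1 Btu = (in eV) 2.708e+28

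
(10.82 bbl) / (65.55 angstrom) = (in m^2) 2.624e+08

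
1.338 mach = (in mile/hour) 1019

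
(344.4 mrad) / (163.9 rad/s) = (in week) 3.474e-09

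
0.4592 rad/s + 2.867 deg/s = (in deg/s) 29.18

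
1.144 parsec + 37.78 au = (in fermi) 3.531e+31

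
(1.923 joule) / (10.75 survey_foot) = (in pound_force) 0.1319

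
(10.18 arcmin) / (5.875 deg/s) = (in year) 9.158e-10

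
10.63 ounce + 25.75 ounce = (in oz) 36.38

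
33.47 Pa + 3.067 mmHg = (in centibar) 0.4424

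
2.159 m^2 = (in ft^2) 23.24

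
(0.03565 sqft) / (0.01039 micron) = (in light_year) 3.369e-11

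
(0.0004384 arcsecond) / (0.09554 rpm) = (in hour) 5.901e-11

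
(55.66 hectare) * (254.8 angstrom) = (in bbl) 0.0892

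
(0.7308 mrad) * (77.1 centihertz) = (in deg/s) 0.03228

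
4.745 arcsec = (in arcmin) 0.07908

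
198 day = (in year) 0.5425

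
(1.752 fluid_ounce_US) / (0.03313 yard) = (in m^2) 0.00171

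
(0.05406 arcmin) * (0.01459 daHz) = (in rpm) 2.191e-05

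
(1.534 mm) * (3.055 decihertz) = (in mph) 0.001048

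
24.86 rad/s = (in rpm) 237.4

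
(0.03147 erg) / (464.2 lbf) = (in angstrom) 0.01524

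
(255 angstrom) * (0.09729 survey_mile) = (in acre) 9.866e-10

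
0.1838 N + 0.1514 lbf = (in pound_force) 0.1927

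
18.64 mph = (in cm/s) 833.3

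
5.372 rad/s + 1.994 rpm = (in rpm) 53.29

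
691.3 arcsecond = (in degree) 0.192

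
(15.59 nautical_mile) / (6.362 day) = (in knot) 0.1021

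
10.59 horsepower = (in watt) 7897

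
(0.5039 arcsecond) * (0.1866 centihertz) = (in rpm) 4.353e-08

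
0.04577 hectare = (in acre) 0.1131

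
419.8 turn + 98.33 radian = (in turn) 435.4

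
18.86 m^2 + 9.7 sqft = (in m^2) 19.76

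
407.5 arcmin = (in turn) 0.01887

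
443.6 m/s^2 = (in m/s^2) 443.6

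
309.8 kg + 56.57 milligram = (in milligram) 3.098e+08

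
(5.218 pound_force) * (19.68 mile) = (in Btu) 696.8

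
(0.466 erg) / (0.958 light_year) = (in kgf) 5.243e-25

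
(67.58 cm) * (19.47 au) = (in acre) 4.864e+08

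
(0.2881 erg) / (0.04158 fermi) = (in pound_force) 1.558e+08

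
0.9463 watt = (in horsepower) 0.001269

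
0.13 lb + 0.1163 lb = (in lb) 0.2463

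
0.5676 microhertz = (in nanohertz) 567.6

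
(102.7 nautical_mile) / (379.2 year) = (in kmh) 5.726e-05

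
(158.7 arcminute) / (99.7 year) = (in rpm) 1.402e-10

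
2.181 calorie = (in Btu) 0.008649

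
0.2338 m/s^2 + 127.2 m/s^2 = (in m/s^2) 127.4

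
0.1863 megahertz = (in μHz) 1.863e+11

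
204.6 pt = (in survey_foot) 0.2368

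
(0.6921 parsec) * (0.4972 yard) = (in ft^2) 1.045e+17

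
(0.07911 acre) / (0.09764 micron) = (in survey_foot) 1.076e+10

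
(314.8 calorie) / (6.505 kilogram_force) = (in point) 5.853e+04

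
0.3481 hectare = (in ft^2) 3.747e+04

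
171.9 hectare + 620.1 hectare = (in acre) 1957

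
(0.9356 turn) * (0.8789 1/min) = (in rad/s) 0.08611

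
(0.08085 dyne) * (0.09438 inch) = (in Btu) 1.837e-12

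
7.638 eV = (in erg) 1.224e-11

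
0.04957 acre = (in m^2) 200.6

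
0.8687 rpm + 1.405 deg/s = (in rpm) 1.103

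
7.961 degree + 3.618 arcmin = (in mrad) 140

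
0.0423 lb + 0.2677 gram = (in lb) 0.04289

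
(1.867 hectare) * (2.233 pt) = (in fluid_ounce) 4.973e+05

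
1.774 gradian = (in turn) 0.004435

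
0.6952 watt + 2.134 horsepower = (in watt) 1592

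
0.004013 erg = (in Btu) 3.804e-13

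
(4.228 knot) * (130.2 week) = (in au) 0.001145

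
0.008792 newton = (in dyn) 879.2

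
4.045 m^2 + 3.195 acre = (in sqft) 1.392e+05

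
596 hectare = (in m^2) 5.96e+06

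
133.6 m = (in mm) 1.336e+05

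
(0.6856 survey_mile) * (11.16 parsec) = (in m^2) 3.8e+20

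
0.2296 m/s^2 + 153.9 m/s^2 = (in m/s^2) 154.1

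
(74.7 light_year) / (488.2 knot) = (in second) 2.814e+15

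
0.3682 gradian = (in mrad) 5.784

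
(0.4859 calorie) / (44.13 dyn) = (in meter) 4607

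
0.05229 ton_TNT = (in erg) 2.188e+15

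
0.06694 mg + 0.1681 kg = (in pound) 0.3706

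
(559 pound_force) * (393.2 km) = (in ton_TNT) 0.2337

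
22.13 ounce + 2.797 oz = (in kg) 0.7067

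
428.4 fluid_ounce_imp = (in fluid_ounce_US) 411.6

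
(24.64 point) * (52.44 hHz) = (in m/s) 45.58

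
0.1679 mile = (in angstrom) 2.702e+12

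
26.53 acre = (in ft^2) 1.156e+06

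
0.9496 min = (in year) 1.807e-06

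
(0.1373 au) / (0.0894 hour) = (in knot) 1.241e+08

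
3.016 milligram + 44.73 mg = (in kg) 4.775e-05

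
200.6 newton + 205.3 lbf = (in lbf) 250.4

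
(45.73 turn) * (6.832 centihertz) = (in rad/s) 19.63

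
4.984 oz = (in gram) 141.3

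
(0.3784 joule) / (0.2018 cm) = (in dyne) 1.875e+07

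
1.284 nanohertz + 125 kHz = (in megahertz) 0.125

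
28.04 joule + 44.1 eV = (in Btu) 0.02658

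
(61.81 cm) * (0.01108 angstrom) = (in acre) 1.692e-16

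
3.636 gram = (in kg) 0.003636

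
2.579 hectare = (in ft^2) 2.776e+05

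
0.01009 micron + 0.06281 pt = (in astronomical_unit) 1.482e-16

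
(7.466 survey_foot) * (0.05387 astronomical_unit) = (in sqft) 1.974e+11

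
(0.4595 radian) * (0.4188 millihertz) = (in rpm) 0.001838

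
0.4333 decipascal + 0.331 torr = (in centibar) 0.04417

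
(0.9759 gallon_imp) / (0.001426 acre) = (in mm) 0.7688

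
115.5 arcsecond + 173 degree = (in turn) 0.4806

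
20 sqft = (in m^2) 1.858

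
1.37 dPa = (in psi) 1.987e-05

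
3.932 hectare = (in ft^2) 4.232e+05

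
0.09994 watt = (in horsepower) 0.000134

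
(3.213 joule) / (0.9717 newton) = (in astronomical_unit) 2.21e-11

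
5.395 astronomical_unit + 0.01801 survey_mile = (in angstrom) 8.071e+21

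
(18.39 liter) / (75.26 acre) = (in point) 0.0001712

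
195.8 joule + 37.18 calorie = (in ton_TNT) 8.398e-08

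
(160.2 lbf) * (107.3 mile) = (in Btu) 1.166e+05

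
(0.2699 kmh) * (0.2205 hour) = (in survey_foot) 195.3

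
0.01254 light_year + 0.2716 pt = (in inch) 4.671e+15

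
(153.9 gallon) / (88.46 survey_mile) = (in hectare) 4.092e-10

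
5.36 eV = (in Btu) 8.14e-22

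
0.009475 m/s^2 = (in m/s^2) 0.009475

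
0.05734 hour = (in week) 0.0003413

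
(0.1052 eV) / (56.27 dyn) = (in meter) 2.995e-17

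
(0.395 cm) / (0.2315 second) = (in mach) 5.011e-05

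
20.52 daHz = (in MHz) 0.0002052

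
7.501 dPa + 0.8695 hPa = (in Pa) 87.7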